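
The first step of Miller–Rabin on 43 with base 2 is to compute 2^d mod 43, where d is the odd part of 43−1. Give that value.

43 − 1 = 42 = 2^1 · 21, so d = 21.
2^1 ≡ 2 (mod 43)
2^2 ≡ 2^2 = 4 ≡ 4 (mod 43)
2^4 ≡ 4^2 = 16 ≡ 16 (mod 43)
2^8 ≡ 16^2 = 256 ≡ 41 (mod 43)
2^16 ≡ 41^2 = 1681 ≡ 4 (mod 43)
21 = 16 + 4 + 1 in binary powers of 2.
So 2^21 ≡ 4 · 16 · 2 ≡ 42 (mod 43).
Since 2^d ≡ 42 (mod 43), base 2 does not prove 43 composite.

42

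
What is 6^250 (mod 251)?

1

6^1 ≡ 6 (mod 251)
6^2 ≡ 6^2 = 36 ≡ 36 (mod 251)
6^4 ≡ 36^2 = 1296 ≡ 41 (mod 251)
6^8 ≡ 41^2 = 1681 ≡ 175 (mod 251)
6^16 ≡ 175^2 = 30625 ≡ 3 (mod 251)
6^32 ≡ 3^2 = 9 ≡ 9 (mod 251)
6^64 ≡ 9^2 = 81 ≡ 81 (mod 251)
6^128 ≡ 81^2 = 6561 ≡ 35 (mod 251)
250 = 128 + 64 + 32 + 16 + 8 + 2 in binary powers of 2.
So 6^250 ≡ 35 · 81 · 9 · 3 · 175 · 36 ≡ 1 (mod 251).
Since the result is 1, base 6 gives no evidence that 251 is composite.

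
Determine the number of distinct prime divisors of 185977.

185977 = 11^2 · 1537
1537 = 29 · 53
185977 = 11^2 · 29 · 53, which has 3 distinct prime factors.

3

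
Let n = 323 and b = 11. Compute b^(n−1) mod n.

87

11^1 ≡ 11 (mod 323)
11^2 ≡ 11^2 = 121 ≡ 121 (mod 323)
11^4 ≡ 121^2 = 14641 ≡ 106 (mod 323)
11^8 ≡ 106^2 = 11236 ≡ 254 (mod 323)
11^16 ≡ 254^2 = 64516 ≡ 239 (mod 323)
11^32 ≡ 239^2 = 57121 ≡ 273 (mod 323)
11^64 ≡ 273^2 = 74529 ≡ 239 (mod 323)
11^128 ≡ 239^2 = 57121 ≡ 273 (mod 323)
11^256 ≡ 273^2 = 74529 ≡ 239 (mod 323)
322 = 256 + 64 + 2 in binary powers of 2.
So 11^322 ≡ 239 · 239 · 121 ≡ 87 (mod 323).
Since 87 ≠ 1, base 11 is a Fermat witness: 323 is composite.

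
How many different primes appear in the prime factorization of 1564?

1564 = 2^2 · 391
391 = 17 · 23
1564 = 2^2 · 17 · 23, which has 3 distinct prime factors.

3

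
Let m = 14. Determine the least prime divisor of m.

14 is even: 2 divides it.

2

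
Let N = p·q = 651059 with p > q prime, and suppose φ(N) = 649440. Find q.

739

φ(n) = (p−1)(q−1) = n − (p+q) + 1, so p + q = 651059 − 649440 + 1 = 1620.
p and q are the roots of t² − 1620t + 651059 = 0.
Discriminant: 1620² − 4·651059 = 2624400 − 2604236 = 20164; √20164 = 142.
q = (1620 − 142)/2 = 739, p = (1620 + 142)/2 = 881.
Check: 739 · 881 = 651059.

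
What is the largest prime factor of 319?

29

319 = 11 · 29
29 is prime.
So 319 = 11 · 29; the largest prime factor is 29.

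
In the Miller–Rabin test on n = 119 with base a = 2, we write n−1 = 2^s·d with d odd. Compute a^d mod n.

25

119 − 1 = 118 = 2^1 · 59, so d = 59.
2^1 ≡ 2 (mod 119)
2^2 ≡ 2^2 = 4 ≡ 4 (mod 119)
2^4 ≡ 4^2 = 16 ≡ 16 (mod 119)
2^8 ≡ 16^2 = 256 ≡ 18 (mod 119)
2^16 ≡ 18^2 = 324 ≡ 86 (mod 119)
2^32 ≡ 86^2 = 7396 ≡ 18 (mod 119)
59 = 32 + 16 + 8 + 2 + 1 in binary powers of 2.
So 2^59 ≡ 18 · 86 · 18 · 4 · 2 ≡ 25 (mod 119).
Squaring chain: 25; never reaches −1, so base 2 is a Miller–Rabin witness that 119 is composite.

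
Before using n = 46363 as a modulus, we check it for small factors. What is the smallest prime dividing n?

71

46363 is odd.
Digit sum 22, not divisible by 3.
Ends in 3: not divisible by 5.
7: 46363 = 7·6623 + 2
11: 46363 = 11·4214 + 9
13: 46363 = 13·3566 + 5
17: 46363 = 17·2727 + 4
19: 46363 = 19·2440 + 3
23: 46363 = 23·2015 + 18
29: 46363 = 29·1598 + 21
31: 46363 = 31·1495 + 18
37: 46363 = 37·1253 + 2
41: 46363 = 41·1130 + 33
43: 46363 = 43·1078 + 9
47: 46363 = 47·986 + 21
53: 46363 = 53·874 + 41
59: 46363 = 59·785 + 48
61: 46363 = 61·760 + 3
67: 46363 = 67·691 + 66
71: 46363 = 71·653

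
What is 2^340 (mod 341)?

1

2^1 ≡ 2 (mod 341)
2^2 ≡ 2^2 = 4 ≡ 4 (mod 341)
2^4 ≡ 4^2 = 16 ≡ 16 (mod 341)
2^8 ≡ 16^2 = 256 ≡ 256 (mod 341)
2^16 ≡ 256^2 = 65536 ≡ 64 (mod 341)
2^32 ≡ 64^2 = 4096 ≡ 4 (mod 341)
2^64 ≡ 4^2 = 16 ≡ 16 (mod 341)
2^128 ≡ 16^2 = 256 ≡ 256 (mod 341)
2^256 ≡ 256^2 = 65536 ≡ 64 (mod 341)
340 = 256 + 64 + 16 + 4 in binary powers of 2.
So 2^340 ≡ 64 · 16 · 64 · 16 ≡ 1 (mod 341).
Since the result is 1, base 2 gives no evidence that 341 is composite.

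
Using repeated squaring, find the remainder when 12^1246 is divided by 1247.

608

12^1 ≡ 12 (mod 1247)
12^2 ≡ 12^2 = 144 ≡ 144 (mod 1247)
12^4 ≡ 144^2 = 20736 ≡ 784 (mod 1247)
12^8 ≡ 784^2 = 614656 ≡ 1132 (mod 1247)
12^16 ≡ 1132^2 = 1281424 ≡ 755 (mod 1247)
12^32 ≡ 755^2 = 570025 ≡ 146 (mod 1247)
12^64 ≡ 146^2 = 21316 ≡ 117 (mod 1247)
12^128 ≡ 117^2 = 13689 ≡ 1219 (mod 1247)
12^256 ≡ 1219^2 = 1485961 ≡ 784 (mod 1247)
12^512 ≡ 784^2 = 614656 ≡ 1132 (mod 1247)
12^1024 ≡ 1132^2 = 1281424 ≡ 755 (mod 1247)
1246 = 1024 + 128 + 64 + 16 + 8 + 4 + 2 in binary powers of 2.
So 12^1246 ≡ 755 · 1219 · 117 · 755 · 1132 · 784 · 144 ≡ 608 (mod 1247).
Since 608 ≠ 1, base 12 is a Fermat witness: 1247 is composite.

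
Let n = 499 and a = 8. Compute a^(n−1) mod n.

8^1 ≡ 8 (mod 499)
8^2 ≡ 8^2 = 64 ≡ 64 (mod 499)
8^4 ≡ 64^2 = 4096 ≡ 104 (mod 499)
8^8 ≡ 104^2 = 10816 ≡ 337 (mod 499)
8^16 ≡ 337^2 = 113569 ≡ 296 (mod 499)
8^32 ≡ 296^2 = 87616 ≡ 291 (mod 499)
8^64 ≡ 291^2 = 84681 ≡ 350 (mod 499)
8^128 ≡ 350^2 = 122500 ≡ 245 (mod 499)
8^256 ≡ 245^2 = 60025 ≡ 145 (mod 499)
498 = 256 + 128 + 64 + 32 + 16 + 2 in binary powers of 2.
So 8^498 ≡ 145 · 245 · 350 · 291 · 296 · 64 ≡ 1 (mod 499).
Since the result is 1, base 8 gives no evidence that 499 is composite.

1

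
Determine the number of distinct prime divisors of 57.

57 = 3 · 19
57 = 3 · 19, which has 2 distinct prime factors.

2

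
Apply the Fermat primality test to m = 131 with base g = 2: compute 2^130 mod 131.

1

2^1 ≡ 2 (mod 131)
2^2 ≡ 2^2 = 4 ≡ 4 (mod 131)
2^4 ≡ 4^2 = 16 ≡ 16 (mod 131)
2^8 ≡ 16^2 = 256 ≡ 125 (mod 131)
2^16 ≡ 125^2 = 15625 ≡ 36 (mod 131)
2^32 ≡ 36^2 = 1296 ≡ 117 (mod 131)
2^64 ≡ 117^2 = 13689 ≡ 65 (mod 131)
2^128 ≡ 65^2 = 4225 ≡ 33 (mod 131)
130 = 128 + 2 in binary powers of 2.
So 2^130 ≡ 33 · 4 ≡ 1 (mod 131).
Since the result is 1, base 2 gives no evidence that 131 is composite.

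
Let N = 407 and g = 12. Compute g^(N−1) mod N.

12

12^1 ≡ 12 (mod 407)
12^2 ≡ 12^2 = 144 ≡ 144 (mod 407)
12^4 ≡ 144^2 = 20736 ≡ 386 (mod 407)
12^8 ≡ 386^2 = 148996 ≡ 34 (mod 407)
12^16 ≡ 34^2 = 1156 ≡ 342 (mod 407)
12^32 ≡ 342^2 = 116964 ≡ 155 (mod 407)
12^64 ≡ 155^2 = 24025 ≡ 12 (mod 407)
12^128 ≡ 12^2 = 144 ≡ 144 (mod 407)
12^256 ≡ 144^2 = 20736 ≡ 386 (mod 407)
406 = 256 + 128 + 16 + 4 + 2 in binary powers of 2.
So 12^406 ≡ 386 · 144 · 342 · 386 · 144 ≡ 12 (mod 407).
Since 12 ≠ 1, base 12 is a Fermat witness: 407 is composite.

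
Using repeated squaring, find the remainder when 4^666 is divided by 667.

25

4^1 ≡ 4 (mod 667)
4^2 ≡ 4^2 = 16 ≡ 16 (mod 667)
4^4 ≡ 16^2 = 256 ≡ 256 (mod 667)
4^8 ≡ 256^2 = 65536 ≡ 170 (mod 667)
4^16 ≡ 170^2 = 28900 ≡ 219 (mod 667)
4^32 ≡ 219^2 = 47961 ≡ 604 (mod 667)
4^64 ≡ 604^2 = 364816 ≡ 634 (mod 667)
4^128 ≡ 634^2 = 401956 ≡ 422 (mod 667)
4^256 ≡ 422^2 = 178084 ≡ 662 (mod 667)
4^512 ≡ 662^2 = 438244 ≡ 25 (mod 667)
666 = 512 + 128 + 16 + 8 + 2 in binary powers of 2.
So 4^666 ≡ 25 · 422 · 219 · 170 · 16 ≡ 25 (mod 667).
Since 25 ≠ 1, base 4 is a Fermat witness: 667 is composite.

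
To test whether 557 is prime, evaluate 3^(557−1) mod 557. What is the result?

1

3^1 ≡ 3 (mod 557)
3^2 ≡ 3^2 = 9 ≡ 9 (mod 557)
3^4 ≡ 9^2 = 81 ≡ 81 (mod 557)
3^8 ≡ 81^2 = 6561 ≡ 434 (mod 557)
3^16 ≡ 434^2 = 188356 ≡ 90 (mod 557)
3^32 ≡ 90^2 = 8100 ≡ 302 (mod 557)
3^64 ≡ 302^2 = 91204 ≡ 413 (mod 557)
3^128 ≡ 413^2 = 170569 ≡ 127 (mod 557)
3^256 ≡ 127^2 = 16129 ≡ 533 (mod 557)
3^512 ≡ 533^2 = 284089 ≡ 19 (mod 557)
556 = 512 + 32 + 8 + 4 in binary powers of 2.
So 3^556 ≡ 19 · 302 · 434 · 81 ≡ 1 (mod 557).
Since the result is 1, base 3 gives no evidence that 557 is composite.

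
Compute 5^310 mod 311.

1

5^1 ≡ 5 (mod 311)
5^2 ≡ 5^2 = 25 ≡ 25 (mod 311)
5^4 ≡ 25^2 = 625 ≡ 3 (mod 311)
5^8 ≡ 3^2 = 9 ≡ 9 (mod 311)
5^16 ≡ 9^2 = 81 ≡ 81 (mod 311)
5^32 ≡ 81^2 = 6561 ≡ 30 (mod 311)
5^64 ≡ 30^2 = 900 ≡ 278 (mod 311)
5^128 ≡ 278^2 = 77284 ≡ 156 (mod 311)
5^256 ≡ 156^2 = 24336 ≡ 78 (mod 311)
310 = 256 + 32 + 16 + 4 + 2 in binary powers of 2.
So 5^310 ≡ 78 · 30 · 81 · 3 · 25 ≡ 1 (mod 311).
Since the result is 1, base 5 gives no evidence that 311 is composite.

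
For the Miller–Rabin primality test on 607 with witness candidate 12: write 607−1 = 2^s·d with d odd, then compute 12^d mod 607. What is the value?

606

607 − 1 = 606 = 2^1 · 303, so d = 303.
12^1 ≡ 12 (mod 607)
12^2 ≡ 12^2 = 144 ≡ 144 (mod 607)
12^4 ≡ 144^2 = 20736 ≡ 98 (mod 607)
12^8 ≡ 98^2 = 9604 ≡ 499 (mod 607)
12^16 ≡ 499^2 = 249001 ≡ 131 (mod 607)
12^32 ≡ 131^2 = 17161 ≡ 165 (mod 607)
12^64 ≡ 165^2 = 27225 ≡ 517 (mod 607)
12^128 ≡ 517^2 = 267289 ≡ 209 (mod 607)
12^256 ≡ 209^2 = 43681 ≡ 584 (mod 607)
303 = 256 + 32 + 8 + 4 + 2 + 1 in binary powers of 2.
So 12^303 ≡ 584 · 165 · 499 · 98 · 144 · 12 ≡ 606 (mod 607).
Since 12^d ≡ 606 (mod 607), base 12 does not prove 607 composite.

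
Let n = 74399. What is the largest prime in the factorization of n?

97

74399 = 13 · 5723
5723 = 59 · 97
97 is prime.
So 74399 = 13 · 59 · 97; the largest prime factor is 97.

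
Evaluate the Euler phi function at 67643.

60544

Factor: 67643 = 17 · 23 · 173.
φ(67643) = (17−1) · (23−1) · (173−1) = 16 · 22 · 172 = 60544.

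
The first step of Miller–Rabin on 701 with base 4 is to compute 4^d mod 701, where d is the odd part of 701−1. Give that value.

700

701 − 1 = 700 = 2^2 · 175, so d = 175.
4^1 ≡ 4 (mod 701)
4^2 ≡ 4^2 = 16 ≡ 16 (mod 701)
4^4 ≡ 16^2 = 256 ≡ 256 (mod 701)
4^8 ≡ 256^2 = 65536 ≡ 343 (mod 701)
4^16 ≡ 343^2 = 117649 ≡ 582 (mod 701)
4^32 ≡ 582^2 = 338724 ≡ 141 (mod 701)
4^64 ≡ 141^2 = 19881 ≡ 253 (mod 701)
4^128 ≡ 253^2 = 64009 ≡ 218 (mod 701)
175 = 128 + 32 + 8 + 4 + 2 + 1 in binary powers of 2.
So 4^175 ≡ 218 · 141 · 343 · 256 · 16 · 4 ≡ 700 (mod 701).
Since 4^d ≡ 700 (mod 701), base 4 does not prove 701 composite.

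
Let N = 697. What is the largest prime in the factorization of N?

41

697 = 17 · 41
41 is prime.
So 697 = 17 · 41; the largest prime factor is 41.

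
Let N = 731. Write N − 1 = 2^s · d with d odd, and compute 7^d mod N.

295

731 − 1 = 730 = 2^1 · 365, so d = 365.
7^1 ≡ 7 (mod 731)
7^2 ≡ 7^2 = 49 ≡ 49 (mod 731)
7^4 ≡ 49^2 = 2401 ≡ 208 (mod 731)
7^8 ≡ 208^2 = 43264 ≡ 135 (mod 731)
7^16 ≡ 135^2 = 18225 ≡ 681 (mod 731)
7^32 ≡ 681^2 = 463761 ≡ 307 (mod 731)
7^64 ≡ 307^2 = 94249 ≡ 681 (mod 731)
7^128 ≡ 681^2 = 463761 ≡ 307 (mod 731)
7^256 ≡ 307^2 = 94249 ≡ 681 (mod 731)
365 = 256 + 64 + 32 + 8 + 4 + 1 in binary powers of 2.
So 7^365 ≡ 681 · 681 · 307 · 135 · 208 · 7 ≡ 295 (mod 731).
Squaring chain: 295; never reaches −1, so base 7 is a Miller–Rabin witness that 731 is composite.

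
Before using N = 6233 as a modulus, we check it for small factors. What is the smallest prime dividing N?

23

6233 is odd.
Digit sum 14, not divisible by 3.
Ends in 3: not divisible by 5.
7: 6233 = 7·890 + 3
11: 6233 = 11·566 + 7
13: 6233 = 13·479 + 6
17: 6233 = 17·366 + 11
19: 6233 = 19·328 + 1
23: 6233 = 23·271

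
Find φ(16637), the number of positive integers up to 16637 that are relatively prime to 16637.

Factor: 16637 = 127 · 131.
φ(16637) = (127−1) · (131−1) = 126 · 130 = 16380.

16380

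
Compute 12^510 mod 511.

211

12^1 ≡ 12 (mod 511)
12^2 ≡ 12^2 = 144 ≡ 144 (mod 511)
12^4 ≡ 144^2 = 20736 ≡ 296 (mod 511)
12^8 ≡ 296^2 = 87616 ≡ 235 (mod 511)
12^16 ≡ 235^2 = 55225 ≡ 37 (mod 511)
12^32 ≡ 37^2 = 1369 ≡ 347 (mod 511)
12^64 ≡ 347^2 = 120409 ≡ 324 (mod 511)
12^128 ≡ 324^2 = 104976 ≡ 221 (mod 511)
12^256 ≡ 221^2 = 48841 ≡ 296 (mod 511)
510 = 256 + 128 + 64 + 32 + 16 + 8 + 4 + 2 in binary powers of 2.
So 12^510 ≡ 296 · 221 · 324 · 347 · 37 · 235 · 296 · 144 ≡ 211 (mod 511).
Since 211 ≠ 1, base 12 is a Fermat witness: 511 is composite.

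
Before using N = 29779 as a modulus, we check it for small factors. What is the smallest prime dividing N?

97

29779 is odd.
Digit sum 34, not divisible by 3.
Ends in 9: not divisible by 5.
7: 29779 = 7·4254 + 1
11: 29779 = 11·2707 + 2
13: 29779 = 13·2290 + 9
17: 29779 = 17·1751 + 12
19: 29779 = 19·1567 + 6
23: 29779 = 23·1294 + 17
29: 29779 = 29·1026 + 25
31: 29779 = 31·960 + 19
37: 29779 = 37·804 + 31
41: 29779 = 41·726 + 13
43: 29779 = 43·692 + 23
47: 29779 = 47·633 + 28
53: 29779 = 53·561 + 46
59: 29779 = 59·504 + 43
61: 29779 = 61·488 + 11
67: 29779 = 67·444 + 31
71: 29779 = 71·419 + 30
73: 29779 = 73·407 + 68
79: 29779 = 79·376 + 75
83: 29779 = 83·358 + 65
89: 29779 = 89·334 + 53
97: 29779 = 97·307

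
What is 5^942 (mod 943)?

558

5^1 ≡ 5 (mod 943)
5^2 ≡ 5^2 = 25 ≡ 25 (mod 943)
5^4 ≡ 25^2 = 625 ≡ 625 (mod 943)
5^8 ≡ 625^2 = 390625 ≡ 223 (mod 943)
5^16 ≡ 223^2 = 49729 ≡ 693 (mod 943)
5^32 ≡ 693^2 = 480249 ≡ 262 (mod 943)
5^64 ≡ 262^2 = 68644 ≡ 748 (mod 943)
5^128 ≡ 748^2 = 559504 ≡ 305 (mod 943)
5^256 ≡ 305^2 = 93025 ≡ 611 (mod 943)
5^512 ≡ 611^2 = 373321 ≡ 836 (mod 943)
942 = 512 + 256 + 128 + 32 + 8 + 4 + 2 in binary powers of 2.
So 5^942 ≡ 836 · 611 · 305 · 262 · 223 · 625 · 25 ≡ 558 (mod 943).
Since 558 ≠ 1, base 5 is a Fermat witness: 943 is composite.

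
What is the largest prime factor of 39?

13

39 = 3 · 13
13 is prime.
So 39 = 3 · 13; the largest prime factor is 13.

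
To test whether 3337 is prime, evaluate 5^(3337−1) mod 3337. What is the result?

5^1 ≡ 5 (mod 3337)
5^2 ≡ 5^2 = 25 ≡ 25 (mod 3337)
5^4 ≡ 25^2 = 625 ≡ 625 (mod 3337)
5^8 ≡ 625^2 = 390625 ≡ 196 (mod 3337)
5^16 ≡ 196^2 = 38416 ≡ 1709 (mod 3337)
5^32 ≡ 1709^2 = 2920681 ≡ 806 (mod 3337)
5^64 ≡ 806^2 = 649636 ≡ 2258 (mod 3337)
5^128 ≡ 2258^2 = 5098564 ≡ 2965 (mod 3337)
5^256 ≡ 2965^2 = 8791225 ≡ 1567 (mod 3337)
5^512 ≡ 1567^2 = 2455489 ≡ 2794 (mod 3337)
5^1024 ≡ 2794^2 = 7806436 ≡ 1193 (mod 3337)
5^2048 ≡ 1193^2 = 1423249 ≡ 1687 (mod 3337)
3336 = 2048 + 1024 + 256 + 8 in binary powers of 2.
So 5^3336 ≡ 1687 · 1193 · 1567 · 196 ≡ 1922 (mod 3337).
Since 1922 ≠ 1, base 5 is a Fermat witness: 3337 is composite.

1922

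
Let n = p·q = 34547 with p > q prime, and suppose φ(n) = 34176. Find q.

φ(n) = (p−1)(q−1) = n − (p+q) + 1, so p + q = 34547 − 34176 + 1 = 372.
p and q are the roots of t² − 372t + 34547 = 0.
Discriminant: 372² − 4·34547 = 138384 − 138188 = 196; √196 = 14.
q = (372 − 14)/2 = 179, p = (372 + 14)/2 = 193.
Check: 179 · 193 = 34547.

179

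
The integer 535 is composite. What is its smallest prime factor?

5

535 is odd.
Digit sum 13, not divisible by 3.
Ends in 5: divisible by 5.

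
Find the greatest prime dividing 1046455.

1046455 = 5 · 209291
209291 = 47 · 4453
4453 = 61 · 73
73 is prime.
So 1046455 = 5 · 47 · 61 · 73; the largest prime factor is 73.

73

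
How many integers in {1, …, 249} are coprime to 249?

164

Factor: 249 = 3 · 83.
φ(249) = (3−1) · (83−1) = 2 · 82 = 164.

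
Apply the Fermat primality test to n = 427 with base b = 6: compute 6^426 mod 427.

113

6^1 ≡ 6 (mod 427)
6^2 ≡ 6^2 = 36 ≡ 36 (mod 427)
6^4 ≡ 36^2 = 1296 ≡ 15 (mod 427)
6^8 ≡ 15^2 = 225 ≡ 225 (mod 427)
6^16 ≡ 225^2 = 50625 ≡ 239 (mod 427)
6^32 ≡ 239^2 = 57121 ≡ 330 (mod 427)
6^64 ≡ 330^2 = 108900 ≡ 15 (mod 427)
6^128 ≡ 15^2 = 225 ≡ 225 (mod 427)
6^256 ≡ 225^2 = 50625 ≡ 239 (mod 427)
426 = 256 + 128 + 32 + 8 + 2 in binary powers of 2.
So 6^426 ≡ 239 · 225 · 330 · 225 · 36 ≡ 113 (mod 427).
Since 113 ≠ 1, base 6 is a Fermat witness: 427 is composite.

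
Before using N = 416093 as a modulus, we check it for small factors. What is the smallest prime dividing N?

416093 is odd.
Digit sum 23, not divisible by 3.
Ends in 3: not divisible by 5.
7: 416093 = 7·59441 + 6
11: 416093 = 11·37826 + 7
13: 416093 = 13·32007 + 2
17: 416093 = 17·24476 + 1
19: 416093 = 19·21899 + 12
23: 416093 = 23·18091

23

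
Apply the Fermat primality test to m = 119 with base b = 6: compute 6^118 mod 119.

6^1 ≡ 6 (mod 119)
6^2 ≡ 6^2 = 36 ≡ 36 (mod 119)
6^4 ≡ 36^2 = 1296 ≡ 106 (mod 119)
6^8 ≡ 106^2 = 11236 ≡ 50 (mod 119)
6^16 ≡ 50^2 = 2500 ≡ 1 (mod 119)
6^32 ≡ 1^2 = 1 ≡ 1 (mod 119)
6^64 ≡ 1^2 = 1 ≡ 1 (mod 119)
118 = 64 + 32 + 16 + 4 + 2 in binary powers of 2.
So 6^118 ≡ 1 · 1 · 1 · 106 · 36 ≡ 8 (mod 119).
Since 8 ≠ 1, base 6 is a Fermat witness: 119 is composite.

8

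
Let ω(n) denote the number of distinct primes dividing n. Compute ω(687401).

4

687401 = 11^2 · 5681
5681 = 13 · 437
437 = 19 · 23
687401 = 11^2 · 13 · 19 · 23, which has 4 distinct prime factors.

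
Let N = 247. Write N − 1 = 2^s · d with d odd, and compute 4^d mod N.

247 − 1 = 246 = 2^1 · 123, so d = 123.
4^1 ≡ 4 (mod 247)
4^2 ≡ 4^2 = 16 ≡ 16 (mod 247)
4^4 ≡ 16^2 = 256 ≡ 9 (mod 247)
4^8 ≡ 9^2 = 81 ≡ 81 (mod 247)
4^16 ≡ 81^2 = 6561 ≡ 139 (mod 247)
4^32 ≡ 139^2 = 19321 ≡ 55 (mod 247)
4^64 ≡ 55^2 = 3025 ≡ 61 (mod 247)
123 = 64 + 32 + 16 + 8 + 2 + 1 in binary powers of 2.
So 4^123 ≡ 61 · 55 · 139 · 81 · 16 · 4 ≡ 220 (mod 247).
Squaring chain: 220; never reaches −1, so base 4 is a Miller–Rabin witness that 247 is composite.

220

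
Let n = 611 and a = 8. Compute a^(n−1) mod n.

155

8^1 ≡ 8 (mod 611)
8^2 ≡ 8^2 = 64 ≡ 64 (mod 611)
8^4 ≡ 64^2 = 4096 ≡ 430 (mod 611)
8^8 ≡ 430^2 = 184900 ≡ 378 (mod 611)
8^16 ≡ 378^2 = 142884 ≡ 521 (mod 611)
8^32 ≡ 521^2 = 271441 ≡ 157 (mod 611)
8^64 ≡ 157^2 = 24649 ≡ 209 (mod 611)
8^128 ≡ 209^2 = 43681 ≡ 300 (mod 611)
8^256 ≡ 300^2 = 90000 ≡ 183 (mod 611)
8^512 ≡ 183^2 = 33489 ≡ 495 (mod 611)
610 = 512 + 64 + 32 + 2 in binary powers of 2.
So 8^610 ≡ 495 · 209 · 157 · 64 ≡ 155 (mod 611).
Since 155 ≠ 1, base 8 is a Fermat witness: 611 is composite.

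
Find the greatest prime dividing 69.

23

69 = 3 · 23
23 is prime.
So 69 = 3 · 23; the largest prime factor is 23.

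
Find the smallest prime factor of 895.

895 is odd.
Digit sum 22, not divisible by 3.
Ends in 5: divisible by 5.

5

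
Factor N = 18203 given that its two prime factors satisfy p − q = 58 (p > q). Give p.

167

Since p = q + 58, we have 18203 = q(q + 58), so q² + 58q − 18203 = 0.
Discriminant: 58² + 4·18203 = 3364 + 72812 = 76176; √76176 = 276.
q = (−58 + 276)/2 = 109, and p = q + 58 = 167.
Check: 109 · 167 = 18203.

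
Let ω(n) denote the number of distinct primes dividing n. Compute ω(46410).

6

46410 = 2 · 23205
23205 = 3 · 7735
7735 = 5 · 1547
1547 = 7 · 221
221 = 13 · 17
46410 = 2 · 3 · 5 · 7 · 13 · 17, which has 6 distinct prime factors.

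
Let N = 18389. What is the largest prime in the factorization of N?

18389 = 7 · 2627
2627 = 37 · 71
71 is prime.
So 18389 = 7 · 37 · 71; the largest prime factor is 71.

71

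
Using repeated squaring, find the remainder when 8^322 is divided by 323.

30

8^1 ≡ 8 (mod 323)
8^2 ≡ 8^2 = 64 ≡ 64 (mod 323)
8^4 ≡ 64^2 = 4096 ≡ 220 (mod 323)
8^8 ≡ 220^2 = 48400 ≡ 273 (mod 323)
8^16 ≡ 273^2 = 74529 ≡ 239 (mod 323)
8^32 ≡ 239^2 = 57121 ≡ 273 (mod 323)
8^64 ≡ 273^2 = 74529 ≡ 239 (mod 323)
8^128 ≡ 239^2 = 57121 ≡ 273 (mod 323)
8^256 ≡ 273^2 = 74529 ≡ 239 (mod 323)
322 = 256 + 64 + 2 in binary powers of 2.
So 8^322 ≡ 239 · 239 · 64 ≡ 30 (mod 323).
Since 30 ≠ 1, base 8 is a Fermat witness: 323 is composite.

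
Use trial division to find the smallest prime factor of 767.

13

767 is odd.
Digit sum 20, not divisible by 3.
Ends in 7: not divisible by 5.
7: 767 = 7·109 + 4
11: 767 = 11·69 + 8
13: 767 = 13·59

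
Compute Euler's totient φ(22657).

22356

Factor: 22657 = 139 · 163.
φ(22657) = (139−1) · (163−1) = 138 · 162 = 22356.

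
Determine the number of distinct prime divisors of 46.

46 = 2 · 23
46 = 2 · 23, which has 2 distinct prime factors.

2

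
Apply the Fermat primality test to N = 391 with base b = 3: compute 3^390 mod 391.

151

3^1 ≡ 3 (mod 391)
3^2 ≡ 3^2 = 9 ≡ 9 (mod 391)
3^4 ≡ 9^2 = 81 ≡ 81 (mod 391)
3^8 ≡ 81^2 = 6561 ≡ 305 (mod 391)
3^16 ≡ 305^2 = 93025 ≡ 358 (mod 391)
3^32 ≡ 358^2 = 128164 ≡ 307 (mod 391)
3^64 ≡ 307^2 = 94249 ≡ 18 (mod 391)
3^128 ≡ 18^2 = 324 ≡ 324 (mod 391)
3^256 ≡ 324^2 = 104976 ≡ 188 (mod 391)
390 = 256 + 128 + 4 + 2 in binary powers of 2.
So 3^390 ≡ 188 · 324 · 81 · 9 ≡ 151 (mod 391).
Since 151 ≠ 1, base 3 is a Fermat witness: 391 is composite.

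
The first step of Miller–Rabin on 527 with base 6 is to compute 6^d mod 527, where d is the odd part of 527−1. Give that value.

527 − 1 = 526 = 2^1 · 263, so d = 263.
6^1 ≡ 6 (mod 527)
6^2 ≡ 6^2 = 36 ≡ 36 (mod 527)
6^4 ≡ 36^2 = 1296 ≡ 242 (mod 527)
6^8 ≡ 242^2 = 58564 ≡ 67 (mod 527)
6^16 ≡ 67^2 = 4489 ≡ 273 (mod 527)
6^32 ≡ 273^2 = 74529 ≡ 222 (mod 527)
6^64 ≡ 222^2 = 49284 ≡ 273 (mod 527)
6^128 ≡ 273^2 = 74529 ≡ 222 (mod 527)
6^256 ≡ 222^2 = 49284 ≡ 273 (mod 527)
263 = 256 + 4 + 2 + 1 in binary powers of 2.
So 6^263 ≡ 273 · 242 · 36 · 6 ≡ 150 (mod 527).
Squaring chain: 150; never reaches −1, so base 6 is a Miller–Rabin witness that 527 is composite.

150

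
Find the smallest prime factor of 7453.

29

7453 is odd.
Digit sum 19, not divisible by 3.
Ends in 3: not divisible by 5.
7: 7453 = 7·1064 + 5
11: 7453 = 11·677 + 6
13: 7453 = 13·573 + 4
17: 7453 = 17·438 + 7
19: 7453 = 19·392 + 5
23: 7453 = 23·324 + 1
29: 7453 = 29·257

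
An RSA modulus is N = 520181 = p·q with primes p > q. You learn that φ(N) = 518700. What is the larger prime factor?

911

φ(n) = (p−1)(q−1) = n − (p+q) + 1, so p + q = 520181 − 518700 + 1 = 1482.
p and q are the roots of t² − 1482t + 520181 = 0.
Discriminant: 1482² − 4·520181 = 2196324 − 2080724 = 115600; √115600 = 340.
q = (1482 − 340)/2 = 571, p = (1482 + 340)/2 = 911.
Check: 571 · 911 = 520181.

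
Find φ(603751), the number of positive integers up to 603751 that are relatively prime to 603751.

574560

Factor: 603751 = 29 · 109 · 191.
φ(603751) = (29−1) · (109−1) · (191−1) = 28 · 108 · 190 = 574560.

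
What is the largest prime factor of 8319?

59

8319 = 3 · 2773
2773 = 47 · 59
59 is prime.
So 8319 = 3 · 47 · 59; the largest prime factor is 59.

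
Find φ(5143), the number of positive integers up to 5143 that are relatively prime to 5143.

Factor: 5143 = 37 · 139.
φ(5143) = (37−1) · (139−1) = 36 · 138 = 4968.

4968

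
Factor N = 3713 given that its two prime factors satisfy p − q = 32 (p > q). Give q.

47

Since p = q + 32, we have 3713 = q(q + 32), so q² + 32q − 3713 = 0.
Discriminant: 32² + 4·3713 = 1024 + 14852 = 15876; √15876 = 126.
q = (−32 + 126)/2 = 47, and p = q + 32 = 79.
Check: 47 · 79 = 3713.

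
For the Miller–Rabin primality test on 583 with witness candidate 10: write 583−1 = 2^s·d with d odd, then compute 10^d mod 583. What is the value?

583 − 1 = 582 = 2^1 · 291, so d = 291.
10^1 ≡ 10 (mod 583)
10^2 ≡ 10^2 = 100 ≡ 100 (mod 583)
10^4 ≡ 100^2 = 10000 ≡ 89 (mod 583)
10^8 ≡ 89^2 = 7921 ≡ 342 (mod 583)
10^16 ≡ 342^2 = 116964 ≡ 364 (mod 583)
10^32 ≡ 364^2 = 132496 ≡ 155 (mod 583)
10^64 ≡ 155^2 = 24025 ≡ 122 (mod 583)
10^128 ≡ 122^2 = 14884 ≡ 309 (mod 583)
10^256 ≡ 309^2 = 95481 ≡ 452 (mod 583)
291 = 256 + 32 + 2 + 1 in binary powers of 2.
So 10^291 ≡ 452 · 155 · 100 · 10 ≡ 307 (mod 583).
Squaring chain: 307; never reaches −1, so base 10 is a Miller–Rabin witness that 583 is composite.

307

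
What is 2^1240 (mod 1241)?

1004

2^1 ≡ 2 (mod 1241)
2^2 ≡ 2^2 = 4 ≡ 4 (mod 1241)
2^4 ≡ 4^2 = 16 ≡ 16 (mod 1241)
2^8 ≡ 16^2 = 256 ≡ 256 (mod 1241)
2^16 ≡ 256^2 = 65536 ≡ 1004 (mod 1241)
2^32 ≡ 1004^2 = 1008016 ≡ 324 (mod 1241)
2^64 ≡ 324^2 = 104976 ≡ 732 (mod 1241)
2^128 ≡ 732^2 = 535824 ≡ 953 (mod 1241)
2^256 ≡ 953^2 = 908209 ≡ 1038 (mod 1241)
2^512 ≡ 1038^2 = 1077444 ≡ 256 (mod 1241)
2^1024 ≡ 256^2 = 65536 ≡ 1004 (mod 1241)
1240 = 1024 + 128 + 64 + 16 + 8 in binary powers of 2.
So 2^1240 ≡ 1004 · 953 · 732 · 1004 · 256 ≡ 1004 (mod 1241).
Since 1004 ≠ 1, base 2 is a Fermat witness: 1241 is composite.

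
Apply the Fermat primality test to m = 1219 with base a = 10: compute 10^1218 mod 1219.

10^1 ≡ 10 (mod 1219)
10^2 ≡ 10^2 = 100 ≡ 100 (mod 1219)
10^4 ≡ 100^2 = 10000 ≡ 248 (mod 1219)
10^8 ≡ 248^2 = 61504 ≡ 554 (mod 1219)
10^16 ≡ 554^2 = 306916 ≡ 947 (mod 1219)
10^32 ≡ 947^2 = 896809 ≡ 844 (mod 1219)
10^64 ≡ 844^2 = 712336 ≡ 440 (mod 1219)
10^128 ≡ 440^2 = 193600 ≡ 998 (mod 1219)
10^256 ≡ 998^2 = 996004 ≡ 81 (mod 1219)
10^512 ≡ 81^2 = 6561 ≡ 466 (mod 1219)
10^1024 ≡ 466^2 = 217156 ≡ 174 (mod 1219)
1218 = 1024 + 128 + 64 + 2 in binary powers of 2.
So 10^1218 ≡ 174 · 998 · 440 · 100 ≡ 876 (mod 1219).
Since 876 ≠ 1, base 10 is a Fermat witness: 1219 is composite.

876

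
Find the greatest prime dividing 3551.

67

3551 = 53 · 67
67 is prime.
So 3551 = 53 · 67; the largest prime factor is 67.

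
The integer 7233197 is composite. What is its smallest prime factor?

7233197 is odd.
Digit sum 32, not divisible by 3.
Ends in 7: not divisible by 5.
7: 7233197 = 7·1033313 + 6
11: 7233197 = 11·657563 + 4
13: 7233197 = 13·556399 + 10
17: 7233197 = 17·425482 + 3
19: 7233197 = 19·380694 + 11
23: 7233197 = 23·314486 + 19
29: 7233197 = 29·249420 + 17
31: 7233197 = 31·233328 + 29
37: 7233197 = 37·195491 + 30
41: 7233197 = 41·176419 + 18
43: 7233197 = 43·168213 + 38
47: 7233197 = 47·153897 + 38
53: 7233197 = 53·136475 + 22
59: 7233197 = 59·122596 + 33
61: 7233197 = 61·118577

61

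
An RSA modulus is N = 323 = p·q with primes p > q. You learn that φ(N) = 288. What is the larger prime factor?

19

φ(n) = (p−1)(q−1) = n − (p+q) + 1, so p + q = 323 − 288 + 1 = 36.
p and q are the roots of t² − 36t + 323 = 0.
Discriminant: 36² − 4·323 = 1296 − 1292 = 4; √4 = 2.
q = (36 − 2)/2 = 17, p = (36 + 2)/2 = 19.
Check: 17 · 19 = 323.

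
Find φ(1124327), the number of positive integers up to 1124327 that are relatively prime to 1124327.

Factor: 1124327 = 67 · 97 · 173.
φ(1124327) = (67−1) · (97−1) · (173−1) = 66 · 96 · 172 = 1089792.

1089792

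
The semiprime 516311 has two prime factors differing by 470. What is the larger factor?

991

Since p = q + 470, we have 516311 = q(q + 470), so q² + 470q − 516311 = 0.
Discriminant: 470² + 4·516311 = 220900 + 2065244 = 2286144; √2286144 = 1512.
q = (−470 + 1512)/2 = 521, and p = q + 470 = 991.
Check: 521 · 991 = 516311.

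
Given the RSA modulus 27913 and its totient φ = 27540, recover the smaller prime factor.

φ(n) = (p−1)(q−1) = n − (p+q) + 1, so p + q = 27913 − 27540 + 1 = 374.
p and q are the roots of t² − 374t + 27913 = 0.
Discriminant: 374² − 4·27913 = 139876 − 111652 = 28224; √28224 = 168.
q = (374 − 168)/2 = 103, p = (374 + 168)/2 = 271.
Check: 103 · 271 = 27913.

103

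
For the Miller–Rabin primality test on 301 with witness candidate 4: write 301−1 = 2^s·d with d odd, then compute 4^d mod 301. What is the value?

78

301 − 1 = 300 = 2^2 · 75, so d = 75.
4^1 ≡ 4 (mod 301)
4^2 ≡ 4^2 = 16 ≡ 16 (mod 301)
4^4 ≡ 16^2 = 256 ≡ 256 (mod 301)
4^8 ≡ 256^2 = 65536 ≡ 219 (mod 301)
4^16 ≡ 219^2 = 47961 ≡ 102 (mod 301)
4^32 ≡ 102^2 = 10404 ≡ 170 (mod 301)
4^64 ≡ 170^2 = 28900 ≡ 4 (mod 301)
75 = 64 + 8 + 2 + 1 in binary powers of 2.
So 4^75 ≡ 4 · 219 · 16 · 4 ≡ 78 (mod 301).
Squaring chain: 78 → 64; never reaches −1, so base 4 is a Miller–Rabin witness that 301 is composite.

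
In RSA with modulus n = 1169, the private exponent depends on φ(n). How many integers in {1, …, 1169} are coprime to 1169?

996

Factor: 1169 = 7 · 167.
φ(1169) = (7−1) · (167−1) = 6 · 166 = 996.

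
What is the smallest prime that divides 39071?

89

39071 is odd.
Digit sum 20, not divisible by 3.
Ends in 1: not divisible by 5.
7: 39071 = 7·5581 + 4
11: 39071 = 11·3551 + 10
13: 39071 = 13·3005 + 6
17: 39071 = 17·2298 + 5
19: 39071 = 19·2056 + 7
23: 39071 = 23·1698 + 17
29: 39071 = 29·1347 + 8
31: 39071 = 31·1260 + 11
37: 39071 = 37·1055 + 36
41: 39071 = 41·952 + 39
43: 39071 = 43·908 + 27
47: 39071 = 47·831 + 14
53: 39071 = 53·737 + 10
59: 39071 = 59·662 + 13
61: 39071 = 61·640 + 31
67: 39071 = 67·583 + 10
71: 39071 = 71·550 + 21
73: 39071 = 73·535 + 16
79: 39071 = 79·494 + 45
83: 39071 = 83·470 + 61
89: 39071 = 89·439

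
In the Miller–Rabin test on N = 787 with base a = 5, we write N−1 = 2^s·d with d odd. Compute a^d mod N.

786

787 − 1 = 786 = 2^1 · 393, so d = 393.
5^1 ≡ 5 (mod 787)
5^2 ≡ 5^2 = 25 ≡ 25 (mod 787)
5^4 ≡ 25^2 = 625 ≡ 625 (mod 787)
5^8 ≡ 625^2 = 390625 ≡ 273 (mod 787)
5^16 ≡ 273^2 = 74529 ≡ 551 (mod 787)
5^32 ≡ 551^2 = 303601 ≡ 606 (mod 787)
5^64 ≡ 606^2 = 367236 ≡ 494 (mod 787)
5^128 ≡ 494^2 = 244036 ≡ 66 (mod 787)
5^256 ≡ 66^2 = 4356 ≡ 421 (mod 787)
393 = 256 + 128 + 8 + 1 in binary powers of 2.
So 5^393 ≡ 421 · 66 · 273 · 5 ≡ 786 (mod 787).
Since 5^d ≡ 786 (mod 787), base 5 does not prove 787 composite.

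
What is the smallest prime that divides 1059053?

1059053 is odd.
Digit sum 23, not divisible by 3.
Ends in 3: not divisible by 5.
7: 1059053 = 7·151293 + 2
11: 1059053 = 11·96277 + 6
13: 1059053 = 13·81465 + 8
17: 1059053 = 17·62297 + 4
19: 1059053 = 19·55739 + 12
23: 1059053 = 23·46045 + 18
29: 1059053 = 29·36519 + 2
31: 1059053 = 31·34163

31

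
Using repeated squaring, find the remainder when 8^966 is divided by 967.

8^1 ≡ 8 (mod 967)
8^2 ≡ 8^2 = 64 ≡ 64 (mod 967)
8^4 ≡ 64^2 = 4096 ≡ 228 (mod 967)
8^8 ≡ 228^2 = 51984 ≡ 733 (mod 967)
8^16 ≡ 733^2 = 537289 ≡ 604 (mod 967)
8^32 ≡ 604^2 = 364816 ≡ 257 (mod 967)
8^64 ≡ 257^2 = 66049 ≡ 293 (mod 967)
8^128 ≡ 293^2 = 85849 ≡ 753 (mod 967)
8^256 ≡ 753^2 = 567009 ≡ 347 (mod 967)
8^512 ≡ 347^2 = 120409 ≡ 501 (mod 967)
966 = 512 + 256 + 128 + 64 + 4 + 2 in binary powers of 2.
So 8^966 ≡ 501 · 347 · 753 · 293 · 228 · 64 ≡ 1 (mod 967).
Since the result is 1, base 8 gives no evidence that 967 is composite.

1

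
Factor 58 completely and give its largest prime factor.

58 = 2 · 29
29 is prime.
So 58 = 2 · 29; the largest prime factor is 29.

29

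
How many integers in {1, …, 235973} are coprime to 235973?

Factor: 235973 = 29 · 79 · 103.
φ(235973) = (29−1) · (79−1) · (103−1) = 28 · 78 · 102 = 222768.

222768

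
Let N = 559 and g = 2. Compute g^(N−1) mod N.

441

2^1 ≡ 2 (mod 559)
2^2 ≡ 2^2 = 4 ≡ 4 (mod 559)
2^4 ≡ 4^2 = 16 ≡ 16 (mod 559)
2^8 ≡ 16^2 = 256 ≡ 256 (mod 559)
2^16 ≡ 256^2 = 65536 ≡ 133 (mod 559)
2^32 ≡ 133^2 = 17689 ≡ 360 (mod 559)
2^64 ≡ 360^2 = 129600 ≡ 471 (mod 559)
2^128 ≡ 471^2 = 221841 ≡ 477 (mod 559)
2^256 ≡ 477^2 = 227529 ≡ 16 (mod 559)
2^512 ≡ 16^2 = 256 ≡ 256 (mod 559)
558 = 512 + 32 + 8 + 4 + 2 in binary powers of 2.
So 2^558 ≡ 256 · 360 · 256 · 16 · 4 ≡ 441 (mod 559).
Since 441 ≠ 1, base 2 is a Fermat witness: 559 is composite.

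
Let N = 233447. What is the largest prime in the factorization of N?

233447 = 43 · 5429
5429 = 61 · 89
89 is prime.
So 233447 = 43 · 61 · 89; the largest prime factor is 89.

89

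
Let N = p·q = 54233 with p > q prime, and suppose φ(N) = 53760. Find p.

φ(n) = (p−1)(q−1) = n − (p+q) + 1, so p + q = 54233 − 53760 + 1 = 474.
p and q are the roots of t² − 474t + 54233 = 0.
Discriminant: 474² − 4·54233 = 224676 − 216932 = 7744; √7744 = 88.
q = (474 − 88)/2 = 193, p = (474 + 88)/2 = 281.
Check: 193 · 281 = 54233.

281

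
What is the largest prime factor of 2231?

97

2231 = 23 · 97
97 is prime.
So 2231 = 23 · 97; the largest prime factor is 97.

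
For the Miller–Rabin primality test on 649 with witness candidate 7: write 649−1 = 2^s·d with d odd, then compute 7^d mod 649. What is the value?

315

649 − 1 = 648 = 2^3 · 81, so d = 81.
7^1 ≡ 7 (mod 649)
7^2 ≡ 7^2 = 49 ≡ 49 (mod 649)
7^4 ≡ 49^2 = 2401 ≡ 454 (mod 649)
7^8 ≡ 454^2 = 206116 ≡ 383 (mod 649)
7^16 ≡ 383^2 = 146689 ≡ 15 (mod 649)
7^32 ≡ 15^2 = 225 ≡ 225 (mod 649)
7^64 ≡ 225^2 = 50625 ≡ 3 (mod 649)
81 = 64 + 16 + 1 in binary powers of 2.
So 7^81 ≡ 3 · 15 · 7 ≡ 315 (mod 649).
Squaring chain: 315 → 577 → 641; never reaches −1, so base 7 is a Miller–Rabin witness that 649 is composite.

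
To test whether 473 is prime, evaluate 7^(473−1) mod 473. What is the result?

7^1 ≡ 7 (mod 473)
7^2 ≡ 7^2 = 49 ≡ 49 (mod 473)
7^4 ≡ 49^2 = 2401 ≡ 36 (mod 473)
7^8 ≡ 36^2 = 1296 ≡ 350 (mod 473)
7^16 ≡ 350^2 = 122500 ≡ 466 (mod 473)
7^32 ≡ 466^2 = 217156 ≡ 49 (mod 473)
7^64 ≡ 49^2 = 2401 ≡ 36 (mod 473)
7^128 ≡ 36^2 = 1296 ≡ 350 (mod 473)
7^256 ≡ 350^2 = 122500 ≡ 466 (mod 473)
472 = 256 + 128 + 64 + 16 + 8 in binary powers of 2.
So 7^472 ≡ 466 · 350 · 36 · 466 · 350 ≡ 423 (mod 473).
Since 423 ≠ 1, base 7 is a Fermat witness: 473 is composite.

423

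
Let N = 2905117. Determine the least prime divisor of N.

2905117 is odd.
Digit sum 25, not divisible by 3.
Ends in 7: not divisible by 5.
7: 2905117 = 7·415016 + 5
11: 2905117 = 11·264101 + 6
13: 2905117 = 13·223470 + 7
17: 2905117 = 17·170889 + 4
19: 2905117 = 19·152900 + 17
23: 2905117 = 23·126309 + 10
29: 2905117 = 29·100176 + 13
31: 2905117 = 31·93713 + 14
37: 2905117 = 37·78516 + 25
41: 2905117 = 41·70856 + 21
43: 2905117 = 43·67560 + 37
47: 2905117 = 47·61811

47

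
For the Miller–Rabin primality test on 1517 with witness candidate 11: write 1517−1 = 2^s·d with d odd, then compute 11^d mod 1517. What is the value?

1517 − 1 = 1516 = 2^2 · 379, so d = 379.
11^1 ≡ 11 (mod 1517)
11^2 ≡ 11^2 = 121 ≡ 121 (mod 1517)
11^4 ≡ 121^2 = 14641 ≡ 988 (mod 1517)
11^8 ≡ 988^2 = 976144 ≡ 713 (mod 1517)
11^16 ≡ 713^2 = 508369 ≡ 174 (mod 1517)
11^32 ≡ 174^2 = 30276 ≡ 1453 (mod 1517)
11^64 ≡ 1453^2 = 2111209 ≡ 1062 (mod 1517)
11^128 ≡ 1062^2 = 1127844 ≡ 713 (mod 1517)
11^256 ≡ 713^2 = 508369 ≡ 174 (mod 1517)
379 = 256 + 64 + 32 + 16 + 8 + 2 + 1 in binary powers of 2.
So 11^379 ≡ 174 · 1062 · 1453 · 174 · 713 · 121 · 11 ≡ 1010 (mod 1517).
Squaring chain: 1010 → 676; never reaches −1, so base 11 is a Miller–Rabin witness that 1517 is composite.

1010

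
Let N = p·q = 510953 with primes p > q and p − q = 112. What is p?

773

Since p = q + 112, we have 510953 = q(q + 112), so q² + 112q − 510953 = 0.
Discriminant: 112² + 4·510953 = 12544 + 2043812 = 2056356; √2056356 = 1434.
q = (−112 + 1434)/2 = 661, and p = q + 112 = 773.
Check: 661 · 773 = 510953.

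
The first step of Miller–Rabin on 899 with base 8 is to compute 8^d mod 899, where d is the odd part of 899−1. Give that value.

899 − 1 = 898 = 2^1 · 449, so d = 449.
8^1 ≡ 8 (mod 899)
8^2 ≡ 8^2 = 64 ≡ 64 (mod 899)
8^4 ≡ 64^2 = 4096 ≡ 500 (mod 899)
8^8 ≡ 500^2 = 250000 ≡ 78 (mod 899)
8^16 ≡ 78^2 = 6084 ≡ 690 (mod 899)
8^32 ≡ 690^2 = 476100 ≡ 529 (mod 899)
8^64 ≡ 529^2 = 279841 ≡ 252 (mod 899)
8^128 ≡ 252^2 = 63504 ≡ 574 (mod 899)
8^256 ≡ 574^2 = 329476 ≡ 442 (mod 899)
449 = 256 + 128 + 64 + 1 in binary powers of 2.
So 8^449 ≡ 442 · 574 · 252 · 8 ≡ 66 (mod 899).
Squaring chain: 66; never reaches −1, so base 8 is a Miller–Rabin witness that 899 is composite.

66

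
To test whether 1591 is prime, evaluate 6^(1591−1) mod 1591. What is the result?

517

6^1 ≡ 6 (mod 1591)
6^2 ≡ 6^2 = 36 ≡ 36 (mod 1591)
6^4 ≡ 36^2 = 1296 ≡ 1296 (mod 1591)
6^8 ≡ 1296^2 = 1679616 ≡ 1111 (mod 1591)
6^16 ≡ 1111^2 = 1234321 ≡ 1296 (mod 1591)
6^32 ≡ 1296^2 = 1679616 ≡ 1111 (mod 1591)
6^64 ≡ 1111^2 = 1234321 ≡ 1296 (mod 1591)
6^128 ≡ 1296^2 = 1679616 ≡ 1111 (mod 1591)
6^256 ≡ 1111^2 = 1234321 ≡ 1296 (mod 1591)
6^512 ≡ 1296^2 = 1679616 ≡ 1111 (mod 1591)
6^1024 ≡ 1111^2 = 1234321 ≡ 1296 (mod 1591)
1590 = 1024 + 512 + 32 + 16 + 4 + 2 in binary powers of 2.
So 6^1590 ≡ 1296 · 1111 · 1111 · 1296 · 1296 · 36 ≡ 517 (mod 1591).
Since 517 ≠ 1, base 6 is a Fermat witness: 1591 is composite.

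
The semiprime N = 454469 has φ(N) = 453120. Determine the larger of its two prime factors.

709

φ(n) = (p−1)(q−1) = n − (p+q) + 1, so p + q = 454469 − 453120 + 1 = 1350.
p and q are the roots of t² − 1350t + 454469 = 0.
Discriminant: 1350² − 4·454469 = 1822500 − 1817876 = 4624; √4624 = 68.
q = (1350 − 68)/2 = 641, p = (1350 + 68)/2 = 709.
Check: 641 · 709 = 454469.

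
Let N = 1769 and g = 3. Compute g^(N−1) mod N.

400

3^1 ≡ 3 (mod 1769)
3^2 ≡ 3^2 = 9 ≡ 9 (mod 1769)
3^4 ≡ 9^2 = 81 ≡ 81 (mod 1769)
3^8 ≡ 81^2 = 6561 ≡ 1254 (mod 1769)
3^16 ≡ 1254^2 = 1572516 ≡ 1644 (mod 1769)
3^32 ≡ 1644^2 = 2702736 ≡ 1473 (mod 1769)
3^64 ≡ 1473^2 = 2169729 ≡ 935 (mod 1769)
3^128 ≡ 935^2 = 874225 ≡ 339 (mod 1769)
3^256 ≡ 339^2 = 114921 ≡ 1705 (mod 1769)
3^512 ≡ 1705^2 = 2907025 ≡ 558 (mod 1769)
3^1024 ≡ 558^2 = 311364 ≡ 20 (mod 1769)
1768 = 1024 + 512 + 128 + 64 + 32 + 8 in binary powers of 2.
So 3^1768 ≡ 20 · 558 · 339 · 935 · 1473 · 1254 ≡ 400 (mod 1769).
Since 400 ≠ 1, base 3 is a Fermat witness: 1769 is composite.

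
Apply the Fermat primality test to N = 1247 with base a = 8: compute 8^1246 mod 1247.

173

8^1 ≡ 8 (mod 1247)
8^2 ≡ 8^2 = 64 ≡ 64 (mod 1247)
8^4 ≡ 64^2 = 4096 ≡ 355 (mod 1247)
8^8 ≡ 355^2 = 126025 ≡ 78 (mod 1247)
8^16 ≡ 78^2 = 6084 ≡ 1096 (mod 1247)
8^32 ≡ 1096^2 = 1201216 ≡ 355 (mod 1247)
8^64 ≡ 355^2 = 126025 ≡ 78 (mod 1247)
8^128 ≡ 78^2 = 6084 ≡ 1096 (mod 1247)
8^256 ≡ 1096^2 = 1201216 ≡ 355 (mod 1247)
8^512 ≡ 355^2 = 126025 ≡ 78 (mod 1247)
8^1024 ≡ 78^2 = 6084 ≡ 1096 (mod 1247)
1246 = 1024 + 128 + 64 + 16 + 8 + 4 + 2 in binary powers of 2.
So 8^1246 ≡ 1096 · 1096 · 78 · 1096 · 78 · 355 · 64 ≡ 173 (mod 1247).
Since 173 ≠ 1, base 8 is a Fermat witness: 1247 is composite.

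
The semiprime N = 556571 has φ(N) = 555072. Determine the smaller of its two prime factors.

φ(n) = (p−1)(q−1) = n − (p+q) + 1, so p + q = 556571 − 555072 + 1 = 1500.
p and q are the roots of t² − 1500t + 556571 = 0.
Discriminant: 1500² − 4·556571 = 2250000 − 2226284 = 23716; √23716 = 154.
q = (1500 − 154)/2 = 673, p = (1500 + 154)/2 = 827.
Check: 673 · 827 = 556571.

673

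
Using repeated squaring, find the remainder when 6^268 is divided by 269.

6^1 ≡ 6 (mod 269)
6^2 ≡ 6^2 = 36 ≡ 36 (mod 269)
6^4 ≡ 36^2 = 1296 ≡ 220 (mod 269)
6^8 ≡ 220^2 = 48400 ≡ 249 (mod 269)
6^16 ≡ 249^2 = 62001 ≡ 131 (mod 269)
6^32 ≡ 131^2 = 17161 ≡ 214 (mod 269)
6^64 ≡ 214^2 = 45796 ≡ 66 (mod 269)
6^128 ≡ 66^2 = 4356 ≡ 52 (mod 269)
6^256 ≡ 52^2 = 2704 ≡ 14 (mod 269)
268 = 256 + 8 + 4 in binary powers of 2.
So 6^268 ≡ 14 · 249 · 220 ≡ 1 (mod 269).
Since the result is 1, base 6 gives no evidence that 269 is composite.

1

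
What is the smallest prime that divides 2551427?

67

2551427 is odd.
Digit sum 26, not divisible by 3.
Ends in 7: not divisible by 5.
7: 2551427 = 7·364489 + 4
11: 2551427 = 11·231947 + 10
13: 2551427 = 13·196263 + 8
17: 2551427 = 17·150083 + 16
19: 2551427 = 19·134285 + 12
23: 2551427 = 23·110931 + 14
29: 2551427 = 29·87980 + 7
31: 2551427 = 31·82304 + 3
37: 2551427 = 37·68957 + 18
41: 2551427 = 41·62229 + 38
43: 2551427 = 43·59335 + 22
47: 2551427 = 47·54285 + 32
53: 2551427 = 53·48140 + 7
59: 2551427 = 59·43244 + 31
61: 2551427 = 61·41826 + 41
67: 2551427 = 67·38081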